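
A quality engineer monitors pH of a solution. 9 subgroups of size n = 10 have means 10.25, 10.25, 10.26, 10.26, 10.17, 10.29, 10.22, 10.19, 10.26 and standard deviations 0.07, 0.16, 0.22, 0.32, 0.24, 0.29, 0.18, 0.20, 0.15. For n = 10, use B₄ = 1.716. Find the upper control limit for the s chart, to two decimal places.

0.35

s̄ = (0.07 + 0.16 + 0.22 + 0.32 + 0.24 + 0.29 + 0.18 + 0.20 + 0.15) / 9 = 0.2033
UCL_s = B₄·s̄ = 1.716 × 0.2033 = 0.3489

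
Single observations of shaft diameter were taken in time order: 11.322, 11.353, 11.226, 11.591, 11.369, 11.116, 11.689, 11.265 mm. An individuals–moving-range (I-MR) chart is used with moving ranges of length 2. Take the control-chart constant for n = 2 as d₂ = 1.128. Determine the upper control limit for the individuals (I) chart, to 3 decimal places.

12.124

X̄ = (11.322 + 11.353 + 11.226 + 11.591 + 11.369 + 11.116 + 11.689 + 11.265) / 8 = 11.3664
Moving ranges: 0.031, 0.127, 0.365, 0.222, 0.253, 0.573, 0.424; M̄R̄ = 1.9950 / 7 = 0.2850
UCL = X̄ + 3·M̄R̄/d₂ = 11.3664 + 3 × 0.2850 / 1.128 = 12.1244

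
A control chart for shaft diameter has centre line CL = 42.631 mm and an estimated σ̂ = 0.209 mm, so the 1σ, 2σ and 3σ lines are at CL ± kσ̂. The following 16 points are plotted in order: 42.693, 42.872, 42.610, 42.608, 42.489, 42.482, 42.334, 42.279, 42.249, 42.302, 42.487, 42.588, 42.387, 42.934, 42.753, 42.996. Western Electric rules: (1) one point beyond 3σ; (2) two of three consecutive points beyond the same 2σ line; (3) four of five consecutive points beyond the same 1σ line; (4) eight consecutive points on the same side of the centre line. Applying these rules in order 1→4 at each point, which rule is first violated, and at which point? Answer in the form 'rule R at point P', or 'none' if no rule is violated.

rule 3 at point 10

Zone of each point (C = within 1σ̂, B = 1σ̂–2σ̂, A = 2σ̂–3σ̂, * = beyond 3σ̂; sign = side of CL): 1:+C, 2:+B, 3:-C, 4:-C, 5:-C, 6:-C, 7:-B, 8:-B, 9:-B, 10:-B, 11:-C, 12:-C, 13:-B, 14:+B, 15:+C, 16:+B
Rule 3 (four of five consecutive points beyond the same 1σ limit) is satisfied at point 10.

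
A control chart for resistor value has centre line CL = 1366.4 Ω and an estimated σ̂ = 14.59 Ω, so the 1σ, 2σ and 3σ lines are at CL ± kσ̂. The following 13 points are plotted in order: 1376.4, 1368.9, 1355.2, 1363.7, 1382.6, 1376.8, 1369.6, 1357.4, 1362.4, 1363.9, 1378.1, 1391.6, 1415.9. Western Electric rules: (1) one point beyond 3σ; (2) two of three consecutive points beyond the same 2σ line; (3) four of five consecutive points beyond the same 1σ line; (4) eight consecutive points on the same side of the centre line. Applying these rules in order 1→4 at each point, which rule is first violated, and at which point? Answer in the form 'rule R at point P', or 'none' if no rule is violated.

Zone of each point (C = within 1σ̂, B = 1σ̂–2σ̂, A = 2σ̂–3σ̂, * = beyond 3σ̂; sign = side of CL): 1:+C, 2:+C, 3:-C, 4:-C, 5:+B, 6:+C, 7:+C, 8:-C, 9:-C, 10:-C, 11:+C, 12:+B, 13:+*
Rule 1 (one point beyond the 3σ limits) is satisfied at point 13.

rule 1 at point 13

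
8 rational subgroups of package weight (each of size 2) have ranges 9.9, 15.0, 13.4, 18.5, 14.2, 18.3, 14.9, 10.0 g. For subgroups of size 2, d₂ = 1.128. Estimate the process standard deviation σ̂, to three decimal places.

12.655

R̄ = (9.9 + 15.0 + 13.4 + 18.5 + 14.2 + 18.3 + 14.9 + 10.0) / 8 = 14.2750
σ̂ = R̄ / d₂ = 14.2750 / 1.128 = 12.6551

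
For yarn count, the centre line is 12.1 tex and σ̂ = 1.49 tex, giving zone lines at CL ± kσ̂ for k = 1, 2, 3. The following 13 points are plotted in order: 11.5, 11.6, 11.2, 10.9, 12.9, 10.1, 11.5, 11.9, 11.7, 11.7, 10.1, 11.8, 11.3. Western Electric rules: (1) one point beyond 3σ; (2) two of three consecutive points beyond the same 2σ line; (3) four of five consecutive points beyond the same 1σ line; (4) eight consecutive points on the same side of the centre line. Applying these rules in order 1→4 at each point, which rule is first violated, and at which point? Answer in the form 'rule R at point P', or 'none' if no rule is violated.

rule 4 at point 13

Zone of each point (C = within 1σ̂, B = 1σ̂–2σ̂, A = 2σ̂–3σ̂, * = beyond 3σ̂; sign = side of CL): 1:-C, 2:-C, 3:-C, 4:-C, 5:+C, 6:-B, 7:-C, 8:-C, 9:-C, 10:-C, 11:-B, 12:-C, 13:-C
Rule 4 (eight consecutive points on the same side of the centre line) is satisfied at point 13.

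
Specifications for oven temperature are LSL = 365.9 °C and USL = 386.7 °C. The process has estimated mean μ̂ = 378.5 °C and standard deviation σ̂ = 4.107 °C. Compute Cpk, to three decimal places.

Cpu = (USL − μ̂) / (3σ̂) = (386.7 − 378.5) / (3 × 4.107) = 0.6655; Cpl = (μ̂ − LSL) / (3σ̂) = (378.5 − 365.9) / (3 × 4.107) = 1.0226; Cpk = min(Cpu, Cpl) = 0.6655

0.666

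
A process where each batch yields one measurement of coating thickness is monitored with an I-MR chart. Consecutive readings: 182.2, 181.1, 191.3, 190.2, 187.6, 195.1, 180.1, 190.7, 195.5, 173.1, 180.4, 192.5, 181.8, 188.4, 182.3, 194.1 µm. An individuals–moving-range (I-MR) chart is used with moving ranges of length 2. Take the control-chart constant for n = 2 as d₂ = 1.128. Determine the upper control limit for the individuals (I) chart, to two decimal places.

209.68

X̄ = (182.2 + 181.1 + 191.3 + 190.2 + 187.6 + 195.1 + 180.1 + 190.7 + 195.5 + 173.1 + 180.4 + 192.5 + 181.8 + 188.4 + 182.3 + 194.1) / 16 = 186.6500
Moving ranges: 1.1, 10.2, 1.1, 2.6, 7.5, 15.0, 10.6, 4.8, 22.4, 7.3, 12.1, 10.7, 6.6, 6.1, 11.8; M̄R̄ = 129.9000 / 15 = 8.6600
UCL = X̄ + 3·M̄R̄/d₂ = 186.6500 + 3 × 8.6600 / 1.128 = 209.6819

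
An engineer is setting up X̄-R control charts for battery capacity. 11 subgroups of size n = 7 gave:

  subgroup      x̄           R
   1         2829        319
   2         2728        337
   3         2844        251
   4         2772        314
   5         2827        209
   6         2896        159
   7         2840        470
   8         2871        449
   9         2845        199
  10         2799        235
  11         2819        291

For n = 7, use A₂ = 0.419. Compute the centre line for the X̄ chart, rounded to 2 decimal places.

2824.55

X̄̄ = (2829 + 2728 + 2844 + 2772 + 2827 + 2896 + 2840 + 2871 + 2845 + 2799 + 2819) / 11 = 31070.0000 / 11 = 2824.5455
CL = X̄̄ = 2824.5455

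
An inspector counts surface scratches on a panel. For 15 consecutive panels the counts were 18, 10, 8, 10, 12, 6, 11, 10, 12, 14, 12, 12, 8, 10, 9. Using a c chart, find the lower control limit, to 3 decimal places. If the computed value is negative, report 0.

c̄ = (18 + 10 + 8 + 10 + 12 + 6 + 11 + 10 + 12 + 14 + 12 + 12 + 8 + 10 + 9) / 15 = 162 / 15 = 10.8000
LCL = c̄ − 3√c̄ = 10.8000 − 3 × 3.2863 = 0.9410

0.941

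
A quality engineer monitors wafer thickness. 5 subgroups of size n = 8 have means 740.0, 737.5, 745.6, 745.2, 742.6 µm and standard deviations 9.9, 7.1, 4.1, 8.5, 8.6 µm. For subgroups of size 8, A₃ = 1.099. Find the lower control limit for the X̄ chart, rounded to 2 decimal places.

X̄̄ = (740.0 + 737.5 + 745.6 + 745.2 + 742.6) / 5 = 742.1800
s̄ = (9.9 + 7.1 + 4.1 + 8.5 + 8.6) / 5 = 7.6400
LCL = X̄̄ − A₃·s̄ = 742.1800 − 1.099 × 7.6400 = 733.7836

733.78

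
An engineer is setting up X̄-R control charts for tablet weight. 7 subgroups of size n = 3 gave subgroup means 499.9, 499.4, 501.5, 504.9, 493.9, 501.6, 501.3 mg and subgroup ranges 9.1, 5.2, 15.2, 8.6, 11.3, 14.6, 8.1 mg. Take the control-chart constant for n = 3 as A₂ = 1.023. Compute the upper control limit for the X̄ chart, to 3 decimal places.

510.894

X̄̄ = (499.9 + 499.4 + 501.5 + 504.9 + 493.9 + 501.6 + 501.3) / 7 = 3502.5000 / 7 = 500.3571
R̄ = (9.1 + 5.2 + 15.2 + 8.6 + 11.3 + 14.6 + 8.1) / 7 = 72.1000 / 7 = 10.3000
UCL = X̄̄ + A₂·R̄ = 500.3571 + 1.023 × 10.3000 = 510.8940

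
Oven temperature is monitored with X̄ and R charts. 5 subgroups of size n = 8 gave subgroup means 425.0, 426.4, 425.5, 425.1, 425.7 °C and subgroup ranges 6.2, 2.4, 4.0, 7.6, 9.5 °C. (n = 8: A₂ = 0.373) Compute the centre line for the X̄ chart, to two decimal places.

425.54

X̄̄ = (425.0 + 426.4 + 425.5 + 425.1 + 425.7) / 5 = 2127.7000 / 5 = 425.5400
CL = X̄̄ = 425.5400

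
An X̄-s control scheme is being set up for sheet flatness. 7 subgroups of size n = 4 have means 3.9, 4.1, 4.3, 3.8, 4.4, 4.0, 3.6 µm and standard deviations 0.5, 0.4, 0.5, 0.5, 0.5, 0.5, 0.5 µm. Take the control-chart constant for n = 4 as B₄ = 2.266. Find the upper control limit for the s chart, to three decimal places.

1.101

s̄ = (0.5 + 0.4 + 0.5 + 0.5 + 0.5 + 0.5 + 0.5) / 7 = 0.4857
UCL_s = B₄·s̄ = 2.266 × 0.4857 = 1.1006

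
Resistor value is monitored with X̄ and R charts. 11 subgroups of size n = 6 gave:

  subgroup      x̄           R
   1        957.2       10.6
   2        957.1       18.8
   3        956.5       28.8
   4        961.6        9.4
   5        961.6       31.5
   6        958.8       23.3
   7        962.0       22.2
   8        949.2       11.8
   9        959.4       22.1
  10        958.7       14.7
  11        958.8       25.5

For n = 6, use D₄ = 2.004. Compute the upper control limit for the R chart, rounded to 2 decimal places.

R̄ = (10.6 + 18.8 + 28.8 + 9.4 + 31.5 + 23.3 + 22.2 + 11.8 + 22.1 + 14.7 + 25.5) / 11 = 218.7000 / 11 = 19.8818
UCL_R = D₄·R̄ = 2.004 × 19.8818 = 39.8432

39.84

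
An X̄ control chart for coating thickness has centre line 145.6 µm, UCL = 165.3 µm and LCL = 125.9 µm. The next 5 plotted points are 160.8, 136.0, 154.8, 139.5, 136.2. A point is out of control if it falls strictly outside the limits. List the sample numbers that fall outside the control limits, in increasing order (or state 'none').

All 5 points lie within [125.9, 165.3].

none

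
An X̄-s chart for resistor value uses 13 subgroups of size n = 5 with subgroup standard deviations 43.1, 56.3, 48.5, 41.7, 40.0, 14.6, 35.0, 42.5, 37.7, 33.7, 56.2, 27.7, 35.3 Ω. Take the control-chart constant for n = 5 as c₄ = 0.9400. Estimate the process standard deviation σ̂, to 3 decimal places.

41.923

s̄ = (43.1 + 56.3 + 48.5 + 41.7 + 40.0 + 14.6 + 35.0 + 42.5 + 37.7 + 33.7 + 56.2 + 27.7 + 35.3) / 13 = 39.4077
σ̂ = s̄ / c₄ = 39.4077 / 0.9400 = 41.9231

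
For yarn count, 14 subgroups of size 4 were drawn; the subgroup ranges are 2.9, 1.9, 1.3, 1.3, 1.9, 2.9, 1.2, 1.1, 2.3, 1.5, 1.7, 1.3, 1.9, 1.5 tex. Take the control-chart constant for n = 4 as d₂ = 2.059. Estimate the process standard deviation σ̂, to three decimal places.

R̄ = (2.9 + 1.9 + 1.3 + 1.3 + 1.9 + 2.9 + 1.2 + 1.1 + 2.3 + 1.5 + 1.7 + 1.3 + 1.9 + 1.5) / 14 = 1.7643
σ̂ = R̄ / d₂ = 1.7643 / 2.059 = 0.8569

0.857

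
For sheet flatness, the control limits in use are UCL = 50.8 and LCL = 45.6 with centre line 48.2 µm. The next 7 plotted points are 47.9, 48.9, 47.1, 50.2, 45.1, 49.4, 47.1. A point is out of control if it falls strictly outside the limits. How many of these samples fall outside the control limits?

Compare each point to [45.6, 50.8]: sample 5 = 45.1 < LCL.

1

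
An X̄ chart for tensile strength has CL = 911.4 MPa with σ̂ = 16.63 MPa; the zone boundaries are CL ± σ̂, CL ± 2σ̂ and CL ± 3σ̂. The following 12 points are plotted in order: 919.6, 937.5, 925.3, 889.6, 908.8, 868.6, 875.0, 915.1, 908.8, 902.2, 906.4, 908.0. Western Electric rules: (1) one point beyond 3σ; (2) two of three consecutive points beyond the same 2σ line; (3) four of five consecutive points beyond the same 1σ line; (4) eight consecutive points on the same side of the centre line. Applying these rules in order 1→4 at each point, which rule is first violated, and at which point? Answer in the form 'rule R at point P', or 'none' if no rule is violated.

Zone of each point (C = within 1σ̂, B = 1σ̂–2σ̂, A = 2σ̂–3σ̂, * = beyond 3σ̂; sign = side of CL): 1:+C, 2:+B, 3:+C, 4:-B, 5:-C, 6:-A, 7:-A, 8:+C, 9:-C, 10:-C, 11:-C, 12:-C
Rule 2 (two of three consecutive points beyond the same 2σ limit) is satisfied at point 7.

rule 2 at point 7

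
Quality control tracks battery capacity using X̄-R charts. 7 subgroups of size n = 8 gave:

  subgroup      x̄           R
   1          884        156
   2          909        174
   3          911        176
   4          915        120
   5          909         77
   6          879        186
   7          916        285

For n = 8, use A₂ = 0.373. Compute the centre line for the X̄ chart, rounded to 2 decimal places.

X̄̄ = (884 + 909 + 911 + 915 + 909 + 879 + 916) / 7 = 6323.0000 / 7 = 903.2857
CL = X̄̄ = 903.2857

903.29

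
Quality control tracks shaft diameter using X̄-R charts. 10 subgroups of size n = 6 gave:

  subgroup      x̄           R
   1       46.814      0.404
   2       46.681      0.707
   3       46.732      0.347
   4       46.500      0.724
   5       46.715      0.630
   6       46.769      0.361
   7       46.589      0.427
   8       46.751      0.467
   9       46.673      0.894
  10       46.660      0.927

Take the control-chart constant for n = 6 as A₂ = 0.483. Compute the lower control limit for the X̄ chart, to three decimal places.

46.404

X̄̄ = (46.814 + 46.681 + 46.732 + 46.500 + 46.715 + 46.769 + 46.589 + 46.751 + 46.673 + 46.660) / 10 = 466.8840 / 10 = 46.6884
R̄ = (0.404 + 0.707 + 0.347 + 0.724 + 0.630 + 0.361 + 0.427 + 0.467 + 0.894 + 0.927) / 10 = 5.8880 / 10 = 0.5888
LCL = X̄̄ − A₂·R̄ = 46.6884 − 0.483 × 0.5888 = 46.4040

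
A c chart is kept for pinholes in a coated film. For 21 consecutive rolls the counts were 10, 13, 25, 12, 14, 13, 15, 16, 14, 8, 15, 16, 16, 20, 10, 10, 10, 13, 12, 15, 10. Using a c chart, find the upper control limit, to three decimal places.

24.757

c̄ = (10 + 13 + 25 + 12 + 14 + 13 + 15 + 16 + 14 + 8 + 15 + 16 + 16 + 20 + 10 + 10 + 10 + 13 + 12 + 15 + 10) / 21 = 287 / 21 = 13.6667
UCL = c̄ + 3√c̄ = 13.6667 + 3 × √13.6667 = 13.6667 + 3 × 3.6968 = 24.7572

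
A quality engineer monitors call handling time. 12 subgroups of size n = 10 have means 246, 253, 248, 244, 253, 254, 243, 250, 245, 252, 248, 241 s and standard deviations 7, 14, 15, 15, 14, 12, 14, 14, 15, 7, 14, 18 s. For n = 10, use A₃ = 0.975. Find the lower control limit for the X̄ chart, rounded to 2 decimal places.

X̄̄ = (246 + 253 + 248 + 244 + 253 + 254 + 243 + 250 + 245 + 252 + 248 + 241) / 12 = 248.0833
s̄ = (7 + 14 + 15 + 15 + 14 + 12 + 14 + 14 + 15 + 7 + 14 + 18) / 12 = 13.2500
LCL = X̄̄ − A₃·s̄ = 248.0833 − 0.975 × 13.2500 = 235.1646

235.16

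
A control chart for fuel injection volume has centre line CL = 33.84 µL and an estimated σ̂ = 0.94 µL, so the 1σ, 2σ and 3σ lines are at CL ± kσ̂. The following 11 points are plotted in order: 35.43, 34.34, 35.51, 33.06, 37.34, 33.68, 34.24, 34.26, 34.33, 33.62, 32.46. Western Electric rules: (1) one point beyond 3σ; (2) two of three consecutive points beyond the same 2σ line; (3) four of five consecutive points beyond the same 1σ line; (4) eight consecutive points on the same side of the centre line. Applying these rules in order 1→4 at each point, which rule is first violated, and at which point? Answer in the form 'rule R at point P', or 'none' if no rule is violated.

rule 1 at point 5

Zone of each point (C = within 1σ̂, B = 1σ̂–2σ̂, A = 2σ̂–3σ̂, * = beyond 3σ̂; sign = side of CL): 1:+B, 2:+C, 3:+B, 4:-C, 5:+*, 6:-C, 7:+C, 8:+C, 9:+C, 10:-C, 11:-B
Rule 1 (one point beyond the 3σ limits) is satisfied at point 5.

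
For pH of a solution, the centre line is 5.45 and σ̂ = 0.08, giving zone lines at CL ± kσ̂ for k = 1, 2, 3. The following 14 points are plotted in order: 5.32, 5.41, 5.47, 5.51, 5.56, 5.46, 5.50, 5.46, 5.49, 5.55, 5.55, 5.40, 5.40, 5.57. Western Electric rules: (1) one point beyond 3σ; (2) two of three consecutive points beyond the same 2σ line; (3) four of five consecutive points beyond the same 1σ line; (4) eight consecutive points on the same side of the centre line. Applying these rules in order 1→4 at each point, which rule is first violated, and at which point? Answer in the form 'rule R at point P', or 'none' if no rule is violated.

rule 4 at point 10

Zone of each point (C = within 1σ̂, B = 1σ̂–2σ̂, A = 2σ̂–3σ̂, * = beyond 3σ̂; sign = side of CL): 1:-B, 2:-C, 3:+C, 4:+C, 5:+B, 6:+C, 7:+C, 8:+C, 9:+C, 10:+B, 11:+B, 12:-C, 13:-C, 14:+B
Rule 4 (eight consecutive points on the same side of the centre line) is satisfied at point 10.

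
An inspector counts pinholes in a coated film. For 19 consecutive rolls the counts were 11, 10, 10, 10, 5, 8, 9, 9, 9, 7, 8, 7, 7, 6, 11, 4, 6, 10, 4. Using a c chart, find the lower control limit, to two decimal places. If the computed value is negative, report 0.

0.00

c̄ = (11 + 10 + 10 + 10 + 5 + 8 + 9 + 9 + 9 + 7 + 8 + 7 + 7 + 6 + 11 + 4 + 6 + 10 + 4) / 19 = 151 / 19 = 7.9474
LCL = c̄ − 3√c̄ = 7.9474 − 3 × 2.8191 = -0.5100 → 0 (cannot be negative)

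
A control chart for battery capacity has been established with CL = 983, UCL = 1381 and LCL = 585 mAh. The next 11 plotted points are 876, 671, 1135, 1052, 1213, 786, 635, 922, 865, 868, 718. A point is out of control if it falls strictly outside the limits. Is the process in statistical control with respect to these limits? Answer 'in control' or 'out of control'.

in control

All 11 points lie within [585, 1381].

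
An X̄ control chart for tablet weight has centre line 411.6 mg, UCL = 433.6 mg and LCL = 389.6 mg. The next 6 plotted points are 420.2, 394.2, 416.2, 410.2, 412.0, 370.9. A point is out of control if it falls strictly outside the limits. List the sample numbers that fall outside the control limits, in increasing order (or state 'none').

6

Compare each point to [389.6, 433.6]: sample 6 = 370.9 < LCL.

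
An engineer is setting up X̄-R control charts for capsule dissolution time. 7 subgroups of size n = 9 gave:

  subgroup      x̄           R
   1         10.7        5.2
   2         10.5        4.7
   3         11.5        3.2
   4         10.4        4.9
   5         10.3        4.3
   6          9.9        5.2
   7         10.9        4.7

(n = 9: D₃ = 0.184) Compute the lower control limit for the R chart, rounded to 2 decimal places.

R̄ = (5.2 + 4.7 + 3.2 + 4.9 + 4.3 + 5.2 + 4.7) / 7 = 32.2000 / 7 = 4.6000
LCL_R = D₃·R̄ = 0.184 × 4.6000 = 0.8464

0.85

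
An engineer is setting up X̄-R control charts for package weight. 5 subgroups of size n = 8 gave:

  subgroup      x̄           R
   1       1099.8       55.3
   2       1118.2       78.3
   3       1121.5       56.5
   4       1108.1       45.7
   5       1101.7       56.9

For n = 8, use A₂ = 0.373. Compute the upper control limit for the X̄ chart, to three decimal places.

1131.695

X̄̄ = (1099.8 + 1118.2 + 1121.5 + 1108.1 + 1101.7) / 5 = 5549.3000 / 5 = 1109.8600
R̄ = (55.3 + 78.3 + 56.5 + 45.7 + 56.9) / 5 = 292.7000 / 5 = 58.5400
UCL = X̄̄ + A₂·R̄ = 1109.8600 + 0.373 × 58.5400 = 1131.6954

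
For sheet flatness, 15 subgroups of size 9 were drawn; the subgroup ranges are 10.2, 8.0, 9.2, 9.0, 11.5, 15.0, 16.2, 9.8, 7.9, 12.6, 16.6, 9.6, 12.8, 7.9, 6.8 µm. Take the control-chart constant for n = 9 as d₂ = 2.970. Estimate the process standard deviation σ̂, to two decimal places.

R̄ = (10.2 + 8.0 + 9.2 + 9.0 + 11.5 + 15.0 + 16.2 + 9.8 + 7.9 + 12.6 + 16.6 + 9.6 + 12.8 + 7.9 + 6.8) / 15 = 10.8733
σ̂ = R̄ / d₂ = 10.8733 / 2.970 = 3.6611

3.66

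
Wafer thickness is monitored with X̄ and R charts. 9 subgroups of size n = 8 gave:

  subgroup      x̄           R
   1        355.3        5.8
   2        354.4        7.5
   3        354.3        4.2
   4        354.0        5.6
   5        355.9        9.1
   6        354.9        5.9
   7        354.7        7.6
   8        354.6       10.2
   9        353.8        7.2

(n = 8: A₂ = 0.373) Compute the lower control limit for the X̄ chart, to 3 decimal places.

X̄̄ = (355.3 + 354.4 + 354.3 + 354.0 + 355.9 + 354.9 + 354.7 + 354.6 + 353.8) / 9 = 3191.9000 / 9 = 354.6556
R̄ = (5.8 + 7.5 + 4.2 + 5.6 + 9.1 + 5.9 + 7.6 + 10.2 + 7.2) / 9 = 63.1000 / 9 = 7.0111
LCL = X̄̄ − A₂·R̄ = 354.6556 − 0.373 × 7.0111 = 352.0404

352.040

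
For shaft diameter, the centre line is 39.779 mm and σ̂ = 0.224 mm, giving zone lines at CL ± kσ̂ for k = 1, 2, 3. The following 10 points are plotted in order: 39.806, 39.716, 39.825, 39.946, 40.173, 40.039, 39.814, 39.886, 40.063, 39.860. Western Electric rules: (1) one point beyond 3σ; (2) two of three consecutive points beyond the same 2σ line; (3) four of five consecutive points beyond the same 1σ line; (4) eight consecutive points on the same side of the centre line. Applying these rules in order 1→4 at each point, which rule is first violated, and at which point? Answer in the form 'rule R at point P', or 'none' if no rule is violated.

rule 4 at point 10

Zone of each point (C = within 1σ̂, B = 1σ̂–2σ̂, A = 2σ̂–3σ̂, * = beyond 3σ̂; sign = side of CL): 1:+C, 2:-C, 3:+C, 4:+C, 5:+B, 6:+B, 7:+C, 8:+C, 9:+B, 10:+C
Rule 4 (eight consecutive points on the same side of the centre line) is satisfied at point 10.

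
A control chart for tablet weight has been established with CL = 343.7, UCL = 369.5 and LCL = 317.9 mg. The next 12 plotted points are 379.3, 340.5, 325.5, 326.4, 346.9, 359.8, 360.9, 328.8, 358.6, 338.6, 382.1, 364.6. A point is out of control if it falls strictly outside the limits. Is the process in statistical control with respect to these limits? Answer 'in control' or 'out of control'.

Compare each point to [317.9, 369.5]: sample 1 = 379.3 > UCL; sample 11 = 382.1 > UCL.

out of control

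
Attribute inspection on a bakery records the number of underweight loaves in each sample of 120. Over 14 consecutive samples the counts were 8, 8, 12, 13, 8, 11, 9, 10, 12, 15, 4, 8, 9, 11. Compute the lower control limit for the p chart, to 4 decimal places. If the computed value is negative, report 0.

p̄ = Σdᵢ / (k·n) = 138 / (14 × 120) = 0.08214
LCL = p̄ − 3·√(p̄(1−p̄)/n) = 0.08214 − 3 × 0.02507 = 0.00695

0.0069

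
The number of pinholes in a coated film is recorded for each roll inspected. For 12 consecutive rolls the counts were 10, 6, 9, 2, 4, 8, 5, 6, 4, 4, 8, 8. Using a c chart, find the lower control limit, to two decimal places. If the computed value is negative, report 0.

c̄ = (10 + 6 + 9 + 2 + 4 + 8 + 5 + 6 + 4 + 4 + 8 + 8) / 12 = 74 / 12 = 6.1667
LCL = c̄ − 3√c̄ = 6.1667 − 3 × 2.4833 = -1.2832 → 0 (cannot be negative)

0.00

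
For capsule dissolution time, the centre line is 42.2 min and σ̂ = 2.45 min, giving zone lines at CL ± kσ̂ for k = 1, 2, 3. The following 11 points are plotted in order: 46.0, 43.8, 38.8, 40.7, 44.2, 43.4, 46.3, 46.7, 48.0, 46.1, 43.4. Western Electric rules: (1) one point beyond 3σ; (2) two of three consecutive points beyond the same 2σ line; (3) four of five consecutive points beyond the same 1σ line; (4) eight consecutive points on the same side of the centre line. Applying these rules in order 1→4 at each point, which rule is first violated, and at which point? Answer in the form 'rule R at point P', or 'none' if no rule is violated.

rule 3 at point 10

Zone of each point (C = within 1σ̂, B = 1σ̂–2σ̂, A = 2σ̂–3σ̂, * = beyond 3σ̂; sign = side of CL): 1:+B, 2:+C, 3:-B, 4:-C, 5:+C, 6:+C, 7:+B, 8:+B, 9:+A, 10:+B, 11:+C
Rule 3 (four of five consecutive points beyond the same 1σ limit) is satisfied at point 10.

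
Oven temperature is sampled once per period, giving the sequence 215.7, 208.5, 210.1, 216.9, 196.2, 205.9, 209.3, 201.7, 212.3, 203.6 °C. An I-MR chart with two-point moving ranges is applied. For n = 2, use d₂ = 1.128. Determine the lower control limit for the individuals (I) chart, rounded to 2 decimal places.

X̄ = (215.7 + 208.5 + 210.1 + 216.9 + 196.2 + 205.9 + 209.3 + 201.7 + 212.3 + 203.6) / 10 = 208.0200
Moving ranges: 7.2, 1.6, 6.8, 20.7, 9.7, 3.4, 7.6, 10.6, 8.7; M̄R̄ = 76.3000 / 9 = 8.4778
LCL = X̄ − 3·M̄R̄/d₂ = 208.0200 − 3 × 8.4778 / 1.128 = 185.4727

185.47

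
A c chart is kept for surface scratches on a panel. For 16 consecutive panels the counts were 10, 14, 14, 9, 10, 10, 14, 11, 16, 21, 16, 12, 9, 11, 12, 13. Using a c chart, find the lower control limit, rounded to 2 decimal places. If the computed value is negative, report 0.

c̄ = (10 + 14 + 14 + 9 + 10 + 10 + 14 + 11 + 16 + 21 + 16 + 12 + 9 + 11 + 12 + 13) / 16 = 202 / 16 = 12.6250
LCL = c̄ − 3√c̄ = 12.6250 − 3 × 3.5532 = 1.9655

1.97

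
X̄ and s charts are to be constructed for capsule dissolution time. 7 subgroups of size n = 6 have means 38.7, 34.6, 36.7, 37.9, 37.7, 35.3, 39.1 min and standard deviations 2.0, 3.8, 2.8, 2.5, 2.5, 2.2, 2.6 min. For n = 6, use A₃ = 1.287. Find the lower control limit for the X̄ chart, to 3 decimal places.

X̄̄ = (38.7 + 34.6 + 36.7 + 37.9 + 37.7 + 35.3 + 39.1) / 7 = 37.1429
s̄ = (2.0 + 3.8 + 2.8 + 2.5 + 2.5 + 2.2 + 2.6) / 7 = 2.6286
LCL = X̄̄ − A₃·s̄ = 37.1429 − 1.287 × 2.6286 = 33.7599

33.760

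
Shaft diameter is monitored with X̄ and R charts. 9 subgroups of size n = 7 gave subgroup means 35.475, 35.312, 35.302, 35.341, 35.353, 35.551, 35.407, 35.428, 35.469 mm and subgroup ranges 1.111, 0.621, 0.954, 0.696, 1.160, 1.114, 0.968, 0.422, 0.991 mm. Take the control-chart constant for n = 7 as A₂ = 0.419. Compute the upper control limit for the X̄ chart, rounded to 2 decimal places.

35.78

X̄̄ = (35.475 + 35.312 + 35.302 + 35.341 + 35.353 + 35.551 + 35.407 + 35.428 + 35.469) / 9 = 318.6380 / 9 = 35.4042
R̄ = (1.111 + 0.621 + 0.954 + 0.696 + 1.160 + 1.114 + 0.968 + 0.422 + 0.991) / 9 = 8.0370 / 9 = 0.8930
UCL = X̄̄ + A₂·R̄ = 35.4042 + 0.419 × 0.8930 = 35.7784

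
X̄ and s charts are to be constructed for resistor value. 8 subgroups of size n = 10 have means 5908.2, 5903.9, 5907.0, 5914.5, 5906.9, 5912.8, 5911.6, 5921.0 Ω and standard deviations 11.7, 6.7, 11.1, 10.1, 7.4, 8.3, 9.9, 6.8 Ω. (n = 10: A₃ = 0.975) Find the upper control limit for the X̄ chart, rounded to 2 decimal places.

X̄̄ = (5908.2 + 5903.9 + 5907.0 + 5914.5 + 5906.9 + 5912.8 + 5911.6 + 5921.0) / 8 = 5910.7375
s̄ = (11.7 + 6.7 + 11.1 + 10.1 + 7.4 + 8.3 + 9.9 + 6.8) / 8 = 9.0000
UCL = X̄̄ + A₃·s̄ = 5910.7375 + 0.975 × 9.0000 = 5919.5125

5919.51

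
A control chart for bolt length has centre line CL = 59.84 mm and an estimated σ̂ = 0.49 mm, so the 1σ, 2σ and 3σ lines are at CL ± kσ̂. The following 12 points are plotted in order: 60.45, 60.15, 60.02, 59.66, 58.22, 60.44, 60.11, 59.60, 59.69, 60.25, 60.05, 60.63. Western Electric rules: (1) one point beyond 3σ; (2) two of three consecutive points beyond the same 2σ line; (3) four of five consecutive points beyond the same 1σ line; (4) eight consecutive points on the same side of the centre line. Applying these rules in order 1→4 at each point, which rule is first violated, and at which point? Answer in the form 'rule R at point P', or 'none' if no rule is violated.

rule 1 at point 5

Zone of each point (C = within 1σ̂, B = 1σ̂–2σ̂, A = 2σ̂–3σ̂, * = beyond 3σ̂; sign = side of CL): 1:+B, 2:+C, 3:+C, 4:-C, 5:-*, 6:+B, 7:+C, 8:-C, 9:-C, 10:+C, 11:+C, 12:+B
Rule 1 (one point beyond the 3σ limits) is satisfied at point 5.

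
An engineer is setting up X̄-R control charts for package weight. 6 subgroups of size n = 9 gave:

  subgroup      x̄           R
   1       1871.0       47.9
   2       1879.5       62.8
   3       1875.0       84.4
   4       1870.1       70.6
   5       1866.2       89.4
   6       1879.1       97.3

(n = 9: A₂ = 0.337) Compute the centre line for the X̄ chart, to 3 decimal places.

X̄̄ = (1871.0 + 1879.5 + 1875.0 + 1870.1 + 1866.2 + 1879.1) / 6 = 11240.9000 / 6 = 1873.4833
CL = X̄̄ = 1873.4833

1873.483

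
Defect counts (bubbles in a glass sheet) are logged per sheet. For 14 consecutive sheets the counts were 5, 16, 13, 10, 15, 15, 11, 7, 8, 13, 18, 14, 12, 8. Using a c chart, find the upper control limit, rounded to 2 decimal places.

c̄ = (5 + 16 + 13 + 10 + 15 + 15 + 11 + 7 + 8 + 13 + 18 + 14 + 12 + 8) / 14 = 165 / 14 = 11.7857
UCL = c̄ + 3√c̄ = 11.7857 + 3 × √11.7857 = 11.7857 + 3 × 3.4330 = 22.0848

22.08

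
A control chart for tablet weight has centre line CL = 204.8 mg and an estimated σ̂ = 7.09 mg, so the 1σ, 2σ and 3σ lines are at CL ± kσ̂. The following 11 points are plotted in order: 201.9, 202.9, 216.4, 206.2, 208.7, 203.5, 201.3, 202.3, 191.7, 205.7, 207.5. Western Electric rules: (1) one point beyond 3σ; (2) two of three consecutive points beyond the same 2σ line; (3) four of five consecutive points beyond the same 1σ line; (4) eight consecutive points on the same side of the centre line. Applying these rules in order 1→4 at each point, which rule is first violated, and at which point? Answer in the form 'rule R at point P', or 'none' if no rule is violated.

Zone of each point (C = within 1σ̂, B = 1σ̂–2σ̂, A = 2σ̂–3σ̂, * = beyond 3σ̂; sign = side of CL): 1:-C, 2:-C, 3:+B, 4:+C, 5:+C, 6:-C, 7:-C, 8:-C, 9:-B, 10:+C, 11:+C
No rule fires across all 11 points.

none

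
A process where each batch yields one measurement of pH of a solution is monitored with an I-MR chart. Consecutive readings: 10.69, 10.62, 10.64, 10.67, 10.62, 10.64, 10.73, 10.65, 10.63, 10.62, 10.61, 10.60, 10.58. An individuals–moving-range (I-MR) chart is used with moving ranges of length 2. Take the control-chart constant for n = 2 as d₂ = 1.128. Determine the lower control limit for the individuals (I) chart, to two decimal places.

X̄ = (10.69 + 10.62 + 10.64 + 10.67 + 10.62 + 10.64 + 10.73 + 10.65 + 10.63 + 10.62 + 10.61 + 10.60 + 10.58) / 13 = 10.6385
Moving ranges: 0.07, 0.02, 0.03, 0.05, 0.02, 0.09, 0.08, 0.02, 0.01, 0.01, 0.01, 0.02; M̄R̄ = 0.4300 / 12 = 0.0358
LCL = X̄ − 3·M̄R̄/d₂ = 10.6385 − 3 × 0.0358 / 1.128 = 10.5432

10.54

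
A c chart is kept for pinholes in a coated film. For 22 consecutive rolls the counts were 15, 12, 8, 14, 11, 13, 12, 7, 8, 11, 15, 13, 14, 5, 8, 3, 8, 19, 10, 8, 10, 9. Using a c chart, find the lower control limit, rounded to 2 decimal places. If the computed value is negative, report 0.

c̄ = (15 + 12 + 8 + 14 + 11 + 13 + 12 + 7 + 8 + 11 + 15 + 13 + 14 + 5 + 8 + 3 + 8 + 19 + 10 + 8 + 10 + 9) / 22 = 233 / 22 = 10.5909
LCL = c̄ − 3√c̄ = 10.5909 − 3 × 3.2544 = 0.8278

0.83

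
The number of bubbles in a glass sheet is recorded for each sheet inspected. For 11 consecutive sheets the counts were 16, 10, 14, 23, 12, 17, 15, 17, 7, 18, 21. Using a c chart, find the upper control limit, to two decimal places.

c̄ = (16 + 10 + 14 + 23 + 12 + 17 + 15 + 17 + 7 + 18 + 21) / 11 = 170 / 11 = 15.4545
UCL = c̄ + 3√c̄ = 15.4545 + 3 × √15.4545 = 15.4545 + 3 × 3.9312 = 27.2482

27.25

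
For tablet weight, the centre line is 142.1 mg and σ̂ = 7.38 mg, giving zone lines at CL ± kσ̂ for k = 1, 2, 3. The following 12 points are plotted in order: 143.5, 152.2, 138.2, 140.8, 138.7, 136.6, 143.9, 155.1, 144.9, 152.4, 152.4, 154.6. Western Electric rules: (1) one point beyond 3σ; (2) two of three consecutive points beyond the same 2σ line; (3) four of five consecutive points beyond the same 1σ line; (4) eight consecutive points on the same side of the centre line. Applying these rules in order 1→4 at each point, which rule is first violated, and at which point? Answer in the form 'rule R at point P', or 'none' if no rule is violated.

rule 3 at point 12

Zone of each point (C = within 1σ̂, B = 1σ̂–2σ̂, A = 2σ̂–3σ̂, * = beyond 3σ̂; sign = side of CL): 1:+C, 2:+B, 3:-C, 4:-C, 5:-C, 6:-C, 7:+C, 8:+B, 9:+C, 10:+B, 11:+B, 12:+B
Rule 3 (four of five consecutive points beyond the same 1σ limit) is satisfied at point 12.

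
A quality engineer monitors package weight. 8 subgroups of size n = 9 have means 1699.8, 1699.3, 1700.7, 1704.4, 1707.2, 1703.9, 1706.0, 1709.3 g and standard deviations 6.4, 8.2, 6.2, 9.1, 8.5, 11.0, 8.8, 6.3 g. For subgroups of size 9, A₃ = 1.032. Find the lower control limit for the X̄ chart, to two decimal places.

1695.50

X̄̄ = (1699.8 + 1699.3 + 1700.7 + 1704.4 + 1707.2 + 1703.9 + 1706.0 + 1709.3) / 8 = 1703.8250
s̄ = (6.4 + 8.2 + 6.2 + 9.1 + 8.5 + 11.0 + 8.8 + 6.3) / 8 = 8.0625
LCL = X̄̄ − A₃·s̄ = 1703.8250 − 1.032 × 8.0625 = 1695.5045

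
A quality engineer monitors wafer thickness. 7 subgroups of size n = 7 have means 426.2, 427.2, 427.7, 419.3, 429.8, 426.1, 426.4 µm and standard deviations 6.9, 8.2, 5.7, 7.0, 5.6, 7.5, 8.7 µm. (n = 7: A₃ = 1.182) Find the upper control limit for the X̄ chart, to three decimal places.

X̄̄ = (426.2 + 427.2 + 427.7 + 419.3 + 429.8 + 426.1 + 426.4) / 7 = 426.1000
s̄ = (6.9 + 8.2 + 5.7 + 7.0 + 5.6 + 7.5 + 8.7) / 7 = 7.0857
UCL = X̄̄ + A₃·s̄ = 426.1000 + 1.182 × 7.0857 = 434.4753

434.475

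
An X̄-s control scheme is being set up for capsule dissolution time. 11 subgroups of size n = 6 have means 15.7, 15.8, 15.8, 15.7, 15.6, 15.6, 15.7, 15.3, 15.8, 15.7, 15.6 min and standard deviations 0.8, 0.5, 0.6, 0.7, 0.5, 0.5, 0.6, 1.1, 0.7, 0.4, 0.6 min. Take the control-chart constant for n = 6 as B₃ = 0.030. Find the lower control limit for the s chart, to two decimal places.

0.02

s̄ = (0.8 + 0.5 + 0.6 + 0.7 + 0.5 + 0.5 + 0.6 + 1.1 + 0.7 + 0.4 + 0.6) / 11 = 0.6364
LCL_s = B₃·s̄ = 0.030 × 0.6364 = 0.0191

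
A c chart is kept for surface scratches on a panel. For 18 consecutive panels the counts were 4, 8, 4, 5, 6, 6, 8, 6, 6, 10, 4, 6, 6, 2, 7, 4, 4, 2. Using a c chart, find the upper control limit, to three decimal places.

c̄ = (4 + 8 + 4 + 5 + 6 + 6 + 8 + 6 + 6 + 10 + 4 + 6 + 6 + 2 + 7 + 4 + 4 + 2) / 18 = 98 / 18 = 5.4444
UCL = c̄ + 3√c̄ = 5.4444 + 3 × √5.4444 = 5.4444 + 3 × 2.3333 = 12.4444

12.444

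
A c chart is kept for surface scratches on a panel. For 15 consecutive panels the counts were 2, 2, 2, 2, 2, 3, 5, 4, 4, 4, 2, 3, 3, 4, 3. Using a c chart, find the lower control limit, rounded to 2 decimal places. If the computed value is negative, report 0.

0.00

c̄ = (2 + 2 + 2 + 2 + 2 + 3 + 5 + 4 + 4 + 4 + 2 + 3 + 3 + 4 + 3) / 15 = 45 / 15 = 3.0000
LCL = c̄ − 3√c̄ = 3.0000 − 3 × 1.7321 = -2.1962 → 0 (cannot be negative)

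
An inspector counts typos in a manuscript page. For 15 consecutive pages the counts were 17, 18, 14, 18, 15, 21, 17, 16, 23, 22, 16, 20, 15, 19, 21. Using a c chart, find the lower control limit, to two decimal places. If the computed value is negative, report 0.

c̄ = (17 + 18 + 14 + 18 + 15 + 21 + 17 + 16 + 23 + 22 + 16 + 20 + 15 + 19 + 21) / 15 = 272 / 15 = 18.1333
LCL = c̄ − 3√c̄ = 18.1333 − 3 × 4.2583 = 5.3584

5.36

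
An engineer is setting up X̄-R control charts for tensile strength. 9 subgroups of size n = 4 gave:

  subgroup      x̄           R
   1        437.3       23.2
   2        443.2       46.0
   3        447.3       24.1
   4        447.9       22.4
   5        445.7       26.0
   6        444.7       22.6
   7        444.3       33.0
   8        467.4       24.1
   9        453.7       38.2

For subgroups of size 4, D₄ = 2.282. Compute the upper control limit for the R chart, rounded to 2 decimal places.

65.82

R̄ = (23.2 + 46.0 + 24.1 + 22.4 + 26.0 + 22.6 + 33.0 + 24.1 + 38.2) / 9 = 259.6000 / 9 = 28.8444
UCL_R = D₄·R̄ = 2.282 × 28.8444 = 65.8230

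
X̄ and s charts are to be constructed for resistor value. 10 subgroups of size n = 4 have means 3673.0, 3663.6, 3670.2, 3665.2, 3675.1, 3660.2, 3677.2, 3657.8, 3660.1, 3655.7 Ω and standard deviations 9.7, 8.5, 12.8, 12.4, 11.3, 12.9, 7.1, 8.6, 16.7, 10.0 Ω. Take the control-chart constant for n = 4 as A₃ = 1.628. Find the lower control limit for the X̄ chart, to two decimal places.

X̄̄ = (3673.0 + 3663.6 + 3670.2 + 3665.2 + 3675.1 + 3660.2 + 3677.2 + 3657.8 + 3660.1 + 3655.7) / 10 = 3665.8100
s̄ = (9.7 + 8.5 + 12.8 + 12.4 + 11.3 + 12.9 + 7.1 + 8.6 + 16.7 + 10.0) / 10 = 11.0000
LCL = X̄̄ − A₃·s̄ = 3665.8100 − 1.628 × 11.0000 = 3647.9020

3647.90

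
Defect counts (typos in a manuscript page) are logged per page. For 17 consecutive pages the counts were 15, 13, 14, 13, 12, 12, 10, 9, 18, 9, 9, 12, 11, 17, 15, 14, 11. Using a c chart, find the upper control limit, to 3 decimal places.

23.232

c̄ = (15 + 13 + 14 + 13 + 12 + 12 + 10 + 9 + 18 + 9 + 9 + 12 + 11 + 17 + 15 + 14 + 11) / 17 = 214 / 17 = 12.5882
UCL = c̄ + 3√c̄ = 12.5882 + 3 × √12.5882 = 12.5882 + 3 × 3.5480 = 23.2322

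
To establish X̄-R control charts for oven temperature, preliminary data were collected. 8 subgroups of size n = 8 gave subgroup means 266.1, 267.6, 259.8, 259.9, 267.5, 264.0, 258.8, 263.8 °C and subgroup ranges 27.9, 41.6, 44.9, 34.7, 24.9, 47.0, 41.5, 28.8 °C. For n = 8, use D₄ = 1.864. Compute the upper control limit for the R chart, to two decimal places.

67.87

R̄ = (27.9 + 41.6 + 44.9 + 34.7 + 24.9 + 47.0 + 41.5 + 28.8) / 8 = 291.3000 / 8 = 36.4125
UCL_R = D₄·R̄ = 1.864 × 36.4125 = 67.8729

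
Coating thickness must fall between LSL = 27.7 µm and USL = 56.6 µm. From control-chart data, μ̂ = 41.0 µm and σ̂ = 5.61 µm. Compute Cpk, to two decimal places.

Cpu = (USL − μ̂) / (3σ̂) = (56.6 − 41.0) / (3 × 5.61) = 0.9269; Cpl = (μ̂ − LSL) / (3σ̂) = (41.0 − 27.7) / (3 × 5.61) = 0.7903; Cpk = min(Cpu, Cpl) = 0.7903

0.79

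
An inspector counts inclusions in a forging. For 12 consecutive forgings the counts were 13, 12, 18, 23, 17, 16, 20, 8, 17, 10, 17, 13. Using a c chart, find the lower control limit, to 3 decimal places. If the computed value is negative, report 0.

3.586

c̄ = (13 + 12 + 18 + 23 + 17 + 16 + 20 + 8 + 17 + 10 + 17 + 13) / 12 = 184 / 12 = 15.3333
LCL = c̄ − 3√c̄ = 15.3333 − 3 × 3.9158 = 3.5860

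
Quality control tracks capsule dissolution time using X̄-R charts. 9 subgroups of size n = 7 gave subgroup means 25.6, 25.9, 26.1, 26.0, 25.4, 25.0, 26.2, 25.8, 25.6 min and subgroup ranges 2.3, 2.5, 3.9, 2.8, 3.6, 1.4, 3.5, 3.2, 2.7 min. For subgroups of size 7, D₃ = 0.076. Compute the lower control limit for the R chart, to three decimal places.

R̄ = (2.3 + 2.5 + 3.9 + 2.8 + 3.6 + 1.4 + 3.5 + 3.2 + 2.7) / 9 = 25.9000 / 9 = 2.8778
LCL_R = D₃·R̄ = 0.076 × 2.8778 = 0.2187

0.219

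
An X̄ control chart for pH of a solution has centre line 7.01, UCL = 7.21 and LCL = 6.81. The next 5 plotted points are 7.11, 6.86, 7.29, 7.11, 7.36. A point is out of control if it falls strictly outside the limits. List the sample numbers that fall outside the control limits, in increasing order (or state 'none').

3, 5

Compare each point to [6.81, 7.21]: sample 3 = 7.29 > UCL; sample 5 = 7.36 > UCL.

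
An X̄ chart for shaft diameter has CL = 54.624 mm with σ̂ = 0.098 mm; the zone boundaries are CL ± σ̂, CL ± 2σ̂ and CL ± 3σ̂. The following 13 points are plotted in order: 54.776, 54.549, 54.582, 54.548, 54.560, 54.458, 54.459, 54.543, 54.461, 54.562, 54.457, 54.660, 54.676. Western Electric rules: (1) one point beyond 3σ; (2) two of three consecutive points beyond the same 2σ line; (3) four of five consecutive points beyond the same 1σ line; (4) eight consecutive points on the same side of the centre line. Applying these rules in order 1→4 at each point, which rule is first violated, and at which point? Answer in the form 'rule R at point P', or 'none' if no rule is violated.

rule 4 at point 9

Zone of each point (C = within 1σ̂, B = 1σ̂–2σ̂, A = 2σ̂–3σ̂, * = beyond 3σ̂; sign = side of CL): 1:+B, 2:-C, 3:-C, 4:-C, 5:-C, 6:-B, 7:-B, 8:-C, 9:-B, 10:-C, 11:-B, 12:+C, 13:+C
Rule 4 (eight consecutive points on the same side of the centre line) is satisfied at point 9.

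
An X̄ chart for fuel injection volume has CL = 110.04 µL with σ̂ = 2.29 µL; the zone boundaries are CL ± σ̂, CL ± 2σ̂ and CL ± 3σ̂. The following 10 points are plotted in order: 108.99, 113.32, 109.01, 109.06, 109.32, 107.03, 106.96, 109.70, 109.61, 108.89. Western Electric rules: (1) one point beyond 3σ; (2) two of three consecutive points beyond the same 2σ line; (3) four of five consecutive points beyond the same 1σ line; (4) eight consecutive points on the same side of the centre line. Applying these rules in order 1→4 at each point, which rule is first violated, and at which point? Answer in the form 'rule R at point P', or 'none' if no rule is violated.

rule 4 at point 10

Zone of each point (C = within 1σ̂, B = 1σ̂–2σ̂, A = 2σ̂–3σ̂, * = beyond 3σ̂; sign = side of CL): 1:-C, 2:+B, 3:-C, 4:-C, 5:-C, 6:-B, 7:-B, 8:-C, 9:-C, 10:-C
Rule 4 (eight consecutive points on the same side of the centre line) is satisfied at point 10.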